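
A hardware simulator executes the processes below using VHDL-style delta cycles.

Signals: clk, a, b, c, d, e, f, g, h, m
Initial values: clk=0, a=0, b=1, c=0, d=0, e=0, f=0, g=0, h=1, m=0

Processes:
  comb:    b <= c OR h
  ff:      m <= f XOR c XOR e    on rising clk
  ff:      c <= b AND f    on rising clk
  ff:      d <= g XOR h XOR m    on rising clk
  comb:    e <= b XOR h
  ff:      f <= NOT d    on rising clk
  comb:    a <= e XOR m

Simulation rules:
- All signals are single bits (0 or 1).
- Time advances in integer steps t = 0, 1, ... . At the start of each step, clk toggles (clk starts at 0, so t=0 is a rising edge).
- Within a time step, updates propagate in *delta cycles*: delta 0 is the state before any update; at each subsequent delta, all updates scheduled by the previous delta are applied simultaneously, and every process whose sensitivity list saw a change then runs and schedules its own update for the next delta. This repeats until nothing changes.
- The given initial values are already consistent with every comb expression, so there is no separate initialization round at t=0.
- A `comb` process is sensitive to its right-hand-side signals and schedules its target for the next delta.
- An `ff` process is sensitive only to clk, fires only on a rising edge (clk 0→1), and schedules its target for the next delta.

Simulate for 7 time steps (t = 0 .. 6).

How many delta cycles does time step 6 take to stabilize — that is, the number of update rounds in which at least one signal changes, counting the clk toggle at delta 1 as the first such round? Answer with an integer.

[bits: d,h,f,c,g,clk,b,m,a,e]
t=0: Δ0=0100001000 Δ1=0100011000 Δ2=1110011000 | 2Δ
t=1: Δ0=1110011000 Δ1=1110001000 | 1Δ
t=2: Δ0=1110001000 Δ1=1110011000 Δ2=1101011100 Δ3=1101011110 | 3Δ
t=3: Δ0=1101011110 Δ1=1101001110 | 1Δ
t=4: Δ0=1101001110 Δ1=1101011110 Δ2=0100011110 | 2Δ
t=5: Δ0=0100011110 Δ1=0100001110 | 1Δ
t=6: Δ0=0100001110 Δ1=0100011110 Δ2=0110011010 Δ3=0110011000 | 3Δ

3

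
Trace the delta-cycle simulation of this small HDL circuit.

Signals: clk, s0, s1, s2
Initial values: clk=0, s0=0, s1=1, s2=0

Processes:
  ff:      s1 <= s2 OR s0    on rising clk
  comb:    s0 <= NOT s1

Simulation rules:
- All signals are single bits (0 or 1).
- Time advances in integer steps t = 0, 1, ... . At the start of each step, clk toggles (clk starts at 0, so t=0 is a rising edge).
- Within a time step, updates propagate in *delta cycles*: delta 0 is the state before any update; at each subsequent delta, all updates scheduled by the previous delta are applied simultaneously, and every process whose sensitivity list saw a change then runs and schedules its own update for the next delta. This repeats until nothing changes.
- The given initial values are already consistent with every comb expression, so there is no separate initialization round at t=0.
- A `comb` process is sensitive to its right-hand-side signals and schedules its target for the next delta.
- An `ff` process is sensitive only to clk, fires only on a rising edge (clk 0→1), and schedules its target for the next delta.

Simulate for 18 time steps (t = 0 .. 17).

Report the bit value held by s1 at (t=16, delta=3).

0

t=0 Δ0: s0=0 s2=0 s1=1 clk=0
  Δ1: clk:0→1
  Δ2: s1:1→0
  Δ3: s0:0→1
  (3Δ to stable)
t=1 Δ0: s0=1 s2=0 s1=0 clk=1
  Δ1: clk:1→0
  (1Δ to stable)
t=2 Δ0: s0=1 s2=0 s1=0 clk=0
  Δ1: clk:0→1
  Δ2: s1:0→1
  Δ3: s0:1→0
  (3Δ to stable)
t=3 Δ0: s0=0 s2=0 s1=1 clk=1
  Δ1: clk:1→0
  (1Δ to stable)
t=4 Δ0: s0=0 s2=0 s1=1 clk=0
  Δ1: clk:0→1
  Δ2: s1:1→0
  Δ3: s0:0→1
  (3Δ to stable)
t=5 Δ0: s0=1 s2=0 s1=0 clk=1
  Δ1: clk:1→0
  (1Δ to stable)
t=6 Δ0: s0=1 s2=0 s1=0 clk=0
  Δ1: clk:0→1
  Δ2: s1:0→1
  Δ3: s0:1→0
  (3Δ to stable)
t=7 Δ0: s0=0 s2=0 s1=1 clk=1
  Δ1: clk:1→0
  (1Δ to stable)
t=8 Δ0: s0=0 s2=0 s1=1 clk=0
  Δ1: clk:0→1
  Δ2: s1:1→0
  Δ3: s0:0→1
  (3Δ to stable)
t=9 Δ0: s0=1 s2=0 s1=0 clk=1
  Δ1: clk:1→0
  (1Δ to stable)
t=10 Δ0: s0=1 s2=0 s1=0 clk=0
  Δ1: clk:0→1
  Δ2: s1:0→1
  Δ3: s0:1→0
  (3Δ to stable)
t=11 Δ0: s0=0 s2=0 s1=1 clk=1
  Δ1: clk:1→0
  (1Δ to stable)
t=12 Δ0: s0=0 s2=0 s1=1 clk=0
  Δ1: clk:0→1
  Δ2: s1:1→0
  Δ3: s0:0→1
  (3Δ to stable)
t=13 Δ0: s0=1 s2=0 s1=0 clk=1
  Δ1: clk:1→0
  (1Δ to stable)
t=14 Δ0: s0=1 s2=0 s1=0 clk=0
  Δ1: clk:0→1
  Δ2: s1:0→1
  Δ3: s0:1→0
  (3Δ to stable)
t=15 Δ0: s0=0 s2=0 s1=1 clk=1
  Δ1: clk:1→0
  (1Δ to stable)
t=16 Δ0: s0=0 s2=0 s1=1 clk=0
  Δ1: clk:0→1
  Δ2: s1:1→0
  Δ3: s0:0→1
  (3Δ to stable)
t=17 Δ0: s0=1 s2=0 s1=0 clk=1
  Δ1: clk:1→0
  (1Δ to stable)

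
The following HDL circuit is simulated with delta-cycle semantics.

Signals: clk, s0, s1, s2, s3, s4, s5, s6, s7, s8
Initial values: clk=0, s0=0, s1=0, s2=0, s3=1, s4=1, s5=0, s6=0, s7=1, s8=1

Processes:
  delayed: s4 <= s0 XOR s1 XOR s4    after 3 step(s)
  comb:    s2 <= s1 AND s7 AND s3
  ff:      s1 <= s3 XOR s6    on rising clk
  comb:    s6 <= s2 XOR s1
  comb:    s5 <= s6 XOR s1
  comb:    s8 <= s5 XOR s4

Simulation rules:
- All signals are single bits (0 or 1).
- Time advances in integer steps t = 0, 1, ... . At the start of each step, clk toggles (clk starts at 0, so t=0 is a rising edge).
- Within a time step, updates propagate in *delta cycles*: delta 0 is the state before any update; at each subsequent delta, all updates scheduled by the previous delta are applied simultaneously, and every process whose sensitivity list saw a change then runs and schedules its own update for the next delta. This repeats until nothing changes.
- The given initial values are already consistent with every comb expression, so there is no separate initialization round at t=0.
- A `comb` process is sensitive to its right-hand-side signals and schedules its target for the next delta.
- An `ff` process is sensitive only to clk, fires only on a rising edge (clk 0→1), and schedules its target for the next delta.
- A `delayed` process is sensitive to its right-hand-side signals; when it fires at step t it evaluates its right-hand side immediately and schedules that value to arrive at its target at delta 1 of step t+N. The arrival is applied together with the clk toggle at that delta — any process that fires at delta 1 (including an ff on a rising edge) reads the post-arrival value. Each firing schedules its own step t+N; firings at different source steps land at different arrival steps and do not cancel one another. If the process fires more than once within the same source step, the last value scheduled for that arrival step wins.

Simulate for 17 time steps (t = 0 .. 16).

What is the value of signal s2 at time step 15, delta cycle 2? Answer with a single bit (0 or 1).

[bits: s5,s1,clk,s3,s8,s2,s7,s6,s0,s4]
t=0: Δ0=0001101001 Δ1=0011101001 Δ2=0111101001 Δ3=1111111101 Δ4=0111011001 Δ5=1111111001 Δ6=1111011001 | 6Δ
t=1: Δ0=1111011001 Δ1=1101011001 | 1Δ
t=2: Δ0=1101011001 Δ1=1111011001 | 1Δ
t=3: Δ0=1111011001 Δ1=1101011000 Δ2=1101111000 | 2Δ
t=4: Δ0=1101111000 Δ1=1111111000 | 1Δ
t=5: Δ0=1111111000 Δ1=1101111000 | 1Δ
t=6: Δ0=1101111000 Δ1=1111111001 Δ2=1111011001 | 2Δ
t=7: Δ0=1111011001 Δ1=1101011001 | 1Δ
t=8: Δ0=1101011001 Δ1=1111011001 | 1Δ
t=9: Δ0=1111011001 Δ1=1101011000 Δ2=1101111000 | 2Δ
t=10: Δ0=1101111000 Δ1=1111111000 | 1Δ
t=11: Δ0=1111111000 Δ1=1101111000 | 1Δ
t=12: Δ0=1101111000 Δ1=1111111001 Δ2=1111011001 | 2Δ
t=13: Δ0=1111011001 Δ1=1101011001 | 1Δ
t=14: Δ0=1101011001 Δ1=1111011001 | 1Δ
t=15: Δ0=1111011001 Δ1=1101011000 Δ2=1101111000 | 2Δ
t=16: Δ0=1101111000 Δ1=1111111000 | 1Δ

1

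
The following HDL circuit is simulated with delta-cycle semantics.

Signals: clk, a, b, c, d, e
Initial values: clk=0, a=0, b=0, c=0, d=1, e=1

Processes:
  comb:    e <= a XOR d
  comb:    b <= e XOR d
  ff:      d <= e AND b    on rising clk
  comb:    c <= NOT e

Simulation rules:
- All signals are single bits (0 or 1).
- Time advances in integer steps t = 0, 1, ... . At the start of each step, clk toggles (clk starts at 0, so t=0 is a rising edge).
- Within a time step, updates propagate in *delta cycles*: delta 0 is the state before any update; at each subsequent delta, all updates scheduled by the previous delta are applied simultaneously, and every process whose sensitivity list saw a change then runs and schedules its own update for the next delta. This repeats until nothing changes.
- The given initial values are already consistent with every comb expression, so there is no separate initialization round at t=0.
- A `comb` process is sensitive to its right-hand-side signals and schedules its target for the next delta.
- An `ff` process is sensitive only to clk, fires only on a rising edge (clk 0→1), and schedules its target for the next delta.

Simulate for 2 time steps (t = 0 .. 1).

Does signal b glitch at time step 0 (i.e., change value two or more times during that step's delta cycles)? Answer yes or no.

yes

t0.Δ0 clk=0 b=0 a=0 e=1 d=1 c=0
t0.Δ1 clk=1 b=0 a=0 e=1 d=1 c=0
t0.Δ2 clk=1 b=0 a=0 e=1 d=0 c=0
t0.Δ3 clk=1 b=1 a=0 e=0 d=0 c=0
t0.Δ4 clk=1 b=0 a=0 e=0 d=0 c=1
t1.Δ0 clk=1 b=0 a=0 e=0 d=0 c=1
t1.Δ1 clk=0 b=0 a=0 e=0 d=0 c=1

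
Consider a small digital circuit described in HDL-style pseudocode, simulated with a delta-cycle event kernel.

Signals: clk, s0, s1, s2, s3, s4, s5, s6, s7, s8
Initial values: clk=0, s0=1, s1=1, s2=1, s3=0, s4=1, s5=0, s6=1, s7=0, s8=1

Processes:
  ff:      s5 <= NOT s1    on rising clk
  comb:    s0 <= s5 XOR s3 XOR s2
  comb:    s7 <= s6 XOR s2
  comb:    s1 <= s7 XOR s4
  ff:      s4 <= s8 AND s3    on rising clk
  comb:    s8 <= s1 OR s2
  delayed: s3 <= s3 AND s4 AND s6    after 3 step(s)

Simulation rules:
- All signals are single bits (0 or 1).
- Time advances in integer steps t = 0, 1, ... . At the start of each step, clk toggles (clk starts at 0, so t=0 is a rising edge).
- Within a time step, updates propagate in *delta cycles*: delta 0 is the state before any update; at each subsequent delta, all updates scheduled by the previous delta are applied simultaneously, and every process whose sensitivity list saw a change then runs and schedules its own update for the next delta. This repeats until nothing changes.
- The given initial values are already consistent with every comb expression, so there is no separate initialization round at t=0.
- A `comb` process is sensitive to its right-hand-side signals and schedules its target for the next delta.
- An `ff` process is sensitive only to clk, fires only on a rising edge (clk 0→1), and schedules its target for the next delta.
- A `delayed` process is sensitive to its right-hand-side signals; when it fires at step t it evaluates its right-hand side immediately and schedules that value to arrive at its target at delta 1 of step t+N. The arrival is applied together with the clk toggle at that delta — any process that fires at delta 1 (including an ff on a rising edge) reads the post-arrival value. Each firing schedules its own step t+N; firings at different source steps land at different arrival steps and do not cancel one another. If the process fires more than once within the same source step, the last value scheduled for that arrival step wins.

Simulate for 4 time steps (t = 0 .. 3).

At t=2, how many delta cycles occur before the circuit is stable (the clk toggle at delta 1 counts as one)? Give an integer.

t0.Δ0 s1=1 clk=0 s5=0 s8=1 s4=1 s3=0 s6=1 s7=0 s2=1 s0=1
t0.Δ1 s1=1 clk=1 s5=0 s8=1 s4=1 s3=0 s6=1 s7=0 s2=1 s0=1
t0.Δ2 s1=1 clk=1 s5=0 s8=1 s4=0 s3=0 s6=1 s7=0 s2=1 s0=1
t0.Δ3 s1=0 clk=1 s5=0 s8=1 s4=0 s3=0 s6=1 s7=0 s2=1 s0=1
t1.Δ0 s1=0 clk=1 s5=0 s8=1 s4=0 s3=0 s6=1 s7=0 s2=1 s0=1
t1.Δ1 s1=0 clk=0 s5=0 s8=1 s4=0 s3=0 s6=1 s7=0 s2=1 s0=1
t2.Δ0 s1=0 clk=0 s5=0 s8=1 s4=0 s3=0 s6=1 s7=0 s2=1 s0=1
t2.Δ1 s1=0 clk=1 s5=0 s8=1 s4=0 s3=0 s6=1 s7=0 s2=1 s0=1
t2.Δ2 s1=0 clk=1 s5=1 s8=1 s4=0 s3=0 s6=1 s7=0 s2=1 s0=1
t2.Δ3 s1=0 clk=1 s5=1 s8=1 s4=0 s3=0 s6=1 s7=0 s2=1 s0=0
t3.Δ0 s1=0 clk=1 s5=1 s8=1 s4=0 s3=0 s6=1 s7=0 s2=1 s0=0
t3.Δ1 s1=0 clk=0 s5=1 s8=1 s4=0 s3=0 s6=1 s7=0 s2=1 s0=0

3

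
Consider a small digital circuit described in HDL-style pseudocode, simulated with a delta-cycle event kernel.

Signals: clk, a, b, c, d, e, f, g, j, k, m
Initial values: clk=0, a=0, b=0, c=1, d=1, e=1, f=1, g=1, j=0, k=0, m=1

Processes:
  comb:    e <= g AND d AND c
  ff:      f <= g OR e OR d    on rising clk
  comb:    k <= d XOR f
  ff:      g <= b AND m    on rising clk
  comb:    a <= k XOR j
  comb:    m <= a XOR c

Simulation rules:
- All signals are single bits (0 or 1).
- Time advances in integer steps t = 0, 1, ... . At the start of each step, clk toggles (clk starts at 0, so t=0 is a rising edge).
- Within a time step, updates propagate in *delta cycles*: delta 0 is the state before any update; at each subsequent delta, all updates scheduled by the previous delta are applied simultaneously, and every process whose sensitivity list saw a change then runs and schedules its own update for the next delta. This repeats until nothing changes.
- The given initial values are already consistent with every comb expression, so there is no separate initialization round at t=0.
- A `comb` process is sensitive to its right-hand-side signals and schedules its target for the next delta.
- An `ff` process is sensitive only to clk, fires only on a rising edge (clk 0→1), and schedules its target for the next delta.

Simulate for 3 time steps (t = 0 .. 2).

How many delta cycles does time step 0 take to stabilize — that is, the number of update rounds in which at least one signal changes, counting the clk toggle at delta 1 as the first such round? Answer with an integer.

3

t=0 Δ0: f=1 d=1 e=1 a=0 b=0 k=0 c=1 clk=0 j=0 g=1 m=1
  Δ1: clk:0→1
  Δ2: g:1→0
  Δ3: e:1→0
  (3Δ to stable)
t=1 Δ0: f=1 d=1 e=0 a=0 b=0 k=0 c=1 clk=1 j=0 g=0 m=1
  Δ1: clk:1→0
  (1Δ to stable)
t=2 Δ0: f=1 d=1 e=0 a=0 b=0 k=0 c=1 clk=0 j=0 g=0 m=1
  Δ1: clk:0→1
  (1Δ to stable)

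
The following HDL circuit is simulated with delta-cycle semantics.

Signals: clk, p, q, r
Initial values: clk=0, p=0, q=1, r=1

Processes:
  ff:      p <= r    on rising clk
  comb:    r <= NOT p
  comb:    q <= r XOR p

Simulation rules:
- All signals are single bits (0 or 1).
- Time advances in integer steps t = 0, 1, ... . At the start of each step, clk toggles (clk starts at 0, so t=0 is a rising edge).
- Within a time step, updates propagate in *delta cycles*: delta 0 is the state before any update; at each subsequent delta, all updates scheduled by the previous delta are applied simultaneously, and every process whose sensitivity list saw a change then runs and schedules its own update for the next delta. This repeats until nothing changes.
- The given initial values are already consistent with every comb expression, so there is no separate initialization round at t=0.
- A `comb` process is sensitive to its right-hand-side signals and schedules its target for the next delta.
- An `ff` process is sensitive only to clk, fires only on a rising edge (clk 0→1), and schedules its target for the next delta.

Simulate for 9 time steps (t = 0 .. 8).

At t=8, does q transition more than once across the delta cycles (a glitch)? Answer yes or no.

yes

t0.Δ0 p=0 q=1 clk=0 r=1
t0.Δ1 p=0 q=1 clk=1 r=1
t0.Δ2 p=1 q=1 clk=1 r=1
t0.Δ3 p=1 q=0 clk=1 r=0
t0.Δ4 p=1 q=1 clk=1 r=0
t1.Δ0 p=1 q=1 clk=1 r=0
t1.Δ1 p=1 q=1 clk=0 r=0
t2.Δ0 p=1 q=1 clk=0 r=0
t2.Δ1 p=1 q=1 clk=1 r=0
t2.Δ2 p=0 q=1 clk=1 r=0
t2.Δ3 p=0 q=0 clk=1 r=1
t2.Δ4 p=0 q=1 clk=1 r=1
t3.Δ0 p=0 q=1 clk=1 r=1
t3.Δ1 p=0 q=1 clk=0 r=1
t4.Δ0 p=0 q=1 clk=0 r=1
t4.Δ1 p=0 q=1 clk=1 r=1
t4.Δ2 p=1 q=1 clk=1 r=1
t4.Δ3 p=1 q=0 clk=1 r=0
t4.Δ4 p=1 q=1 clk=1 r=0
t5.Δ0 p=1 q=1 clk=1 r=0
t5.Δ1 p=1 q=1 clk=0 r=0
t6.Δ0 p=1 q=1 clk=0 r=0
t6.Δ1 p=1 q=1 clk=1 r=0
t6.Δ2 p=0 q=1 clk=1 r=0
t6.Δ3 p=0 q=0 clk=1 r=1
t6.Δ4 p=0 q=1 clk=1 r=1
t7.Δ0 p=0 q=1 clk=1 r=1
t7.Δ1 p=0 q=1 clk=0 r=1
t8.Δ0 p=0 q=1 clk=0 r=1
t8.Δ1 p=0 q=1 clk=1 r=1
t8.Δ2 p=1 q=1 clk=1 r=1
t8.Δ3 p=1 q=0 clk=1 r=0
t8.Δ4 p=1 q=1 clk=1 r=0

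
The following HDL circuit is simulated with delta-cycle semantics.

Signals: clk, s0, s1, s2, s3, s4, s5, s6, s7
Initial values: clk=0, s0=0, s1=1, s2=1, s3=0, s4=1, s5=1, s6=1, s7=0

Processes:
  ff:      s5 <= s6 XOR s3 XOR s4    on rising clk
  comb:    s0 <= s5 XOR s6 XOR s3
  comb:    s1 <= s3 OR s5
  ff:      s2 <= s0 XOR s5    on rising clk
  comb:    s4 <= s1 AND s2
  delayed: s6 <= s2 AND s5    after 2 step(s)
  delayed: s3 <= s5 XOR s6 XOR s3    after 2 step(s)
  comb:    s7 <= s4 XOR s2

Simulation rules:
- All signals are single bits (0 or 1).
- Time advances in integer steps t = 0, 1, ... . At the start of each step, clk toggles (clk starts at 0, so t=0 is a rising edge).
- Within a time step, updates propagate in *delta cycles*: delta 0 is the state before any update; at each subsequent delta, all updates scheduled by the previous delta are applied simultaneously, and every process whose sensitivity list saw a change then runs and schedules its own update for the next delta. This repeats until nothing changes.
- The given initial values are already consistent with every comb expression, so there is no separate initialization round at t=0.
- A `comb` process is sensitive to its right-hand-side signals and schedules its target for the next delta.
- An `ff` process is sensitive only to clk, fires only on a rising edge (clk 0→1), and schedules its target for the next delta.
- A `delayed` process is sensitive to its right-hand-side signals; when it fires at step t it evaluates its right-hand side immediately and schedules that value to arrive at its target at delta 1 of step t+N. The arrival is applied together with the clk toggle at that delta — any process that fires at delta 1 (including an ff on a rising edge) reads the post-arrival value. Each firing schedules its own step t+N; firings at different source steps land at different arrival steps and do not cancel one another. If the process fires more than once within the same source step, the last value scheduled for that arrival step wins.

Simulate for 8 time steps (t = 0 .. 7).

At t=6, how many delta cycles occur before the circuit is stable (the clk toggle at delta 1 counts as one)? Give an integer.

[bits: s3,s4,s7,s2,s0,s1,s5,s6,clk]
t=0: Δ0=010101110 Δ1=010101111 Δ2=010101011 Δ3=010110011 Δ4=000110011 Δ5=001110011 | 5Δ
t=1: Δ0=001110011 Δ1=001110010 | 1Δ
t=2: Δ0=001110010 Δ1=101110001 Δ2=101111101 Δ3=111101101 Δ4=110101101 | 4Δ
t=3: Δ0=110101101 Δ1=110101100 | 1Δ
t=4: Δ0=110101100 Δ1=010101111 Δ2=010101011 Δ3=010110011 Δ4=000110011 Δ5=001110011 | 5Δ
t=5: Δ0=001110011 Δ1=001110010 | 1Δ
t=6: Δ0=001110010 Δ1=101110001 Δ2=101111101 Δ3=111101101 Δ4=110101101 | 4Δ
t=7: Δ0=110101101 Δ1=110101100 | 1Δ

4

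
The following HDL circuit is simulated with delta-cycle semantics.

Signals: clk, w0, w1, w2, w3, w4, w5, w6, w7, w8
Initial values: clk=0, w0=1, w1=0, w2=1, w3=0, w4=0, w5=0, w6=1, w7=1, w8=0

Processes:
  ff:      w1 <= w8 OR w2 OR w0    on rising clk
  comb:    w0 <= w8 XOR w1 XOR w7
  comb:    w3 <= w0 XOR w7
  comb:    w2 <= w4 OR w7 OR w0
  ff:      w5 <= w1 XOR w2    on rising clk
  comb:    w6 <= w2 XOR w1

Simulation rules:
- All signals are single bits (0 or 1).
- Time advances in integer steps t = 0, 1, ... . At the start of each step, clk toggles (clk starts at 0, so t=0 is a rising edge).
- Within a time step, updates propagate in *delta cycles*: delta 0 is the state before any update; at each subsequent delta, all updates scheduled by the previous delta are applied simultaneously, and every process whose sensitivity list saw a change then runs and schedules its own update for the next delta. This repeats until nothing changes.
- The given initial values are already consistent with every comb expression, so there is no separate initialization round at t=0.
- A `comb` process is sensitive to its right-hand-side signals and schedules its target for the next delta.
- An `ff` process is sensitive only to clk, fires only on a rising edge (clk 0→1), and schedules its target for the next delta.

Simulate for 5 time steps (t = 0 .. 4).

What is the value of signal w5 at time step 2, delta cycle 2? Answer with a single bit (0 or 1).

0

[bits: w5,w6,w7,w4,w1,w0,w8,w3,clk,w2]
t=0: Δ0=0110010001 Δ1=0110010011 Δ2=1110110011 Δ3=1010100011 Δ4=1010100111 | 4Δ
t=1: Δ0=1010100111 Δ1=1010100101 | 1Δ
t=2: Δ0=1010100101 Δ1=1010100111 Δ2=0010100111 | 2Δ
t=3: Δ0=0010100111 Δ1=0010100101 | 1Δ
t=4: Δ0=0010100101 Δ1=0010100111 | 1Δ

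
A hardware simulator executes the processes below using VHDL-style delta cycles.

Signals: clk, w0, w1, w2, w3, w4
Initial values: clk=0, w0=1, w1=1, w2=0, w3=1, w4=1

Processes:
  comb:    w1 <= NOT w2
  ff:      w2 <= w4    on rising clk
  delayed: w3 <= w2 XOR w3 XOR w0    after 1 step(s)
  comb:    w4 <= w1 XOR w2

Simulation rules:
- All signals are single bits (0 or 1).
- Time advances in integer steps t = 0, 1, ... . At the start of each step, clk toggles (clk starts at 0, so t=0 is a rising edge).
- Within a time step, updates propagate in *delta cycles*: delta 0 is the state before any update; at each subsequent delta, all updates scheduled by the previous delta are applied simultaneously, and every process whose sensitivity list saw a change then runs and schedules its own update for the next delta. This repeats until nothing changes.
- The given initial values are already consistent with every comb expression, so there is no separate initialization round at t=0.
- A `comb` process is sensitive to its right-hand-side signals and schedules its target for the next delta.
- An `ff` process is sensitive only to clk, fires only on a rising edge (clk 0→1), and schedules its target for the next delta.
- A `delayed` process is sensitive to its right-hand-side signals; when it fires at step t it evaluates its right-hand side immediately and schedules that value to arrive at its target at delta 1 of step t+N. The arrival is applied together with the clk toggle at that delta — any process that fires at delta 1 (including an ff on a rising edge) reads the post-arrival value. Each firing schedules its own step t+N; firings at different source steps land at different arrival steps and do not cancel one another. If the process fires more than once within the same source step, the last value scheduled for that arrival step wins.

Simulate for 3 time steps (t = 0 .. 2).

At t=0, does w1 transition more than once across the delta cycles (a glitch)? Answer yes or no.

no

t=0 Δ0: w2=0 w3=1 w1=1 clk=0 w4=1 w0=1
  Δ1: clk:0→1
  Δ2: w2:0→1
  Δ3: w1:1→0, w4:1→0
  Δ4: w4:0→1
  (4Δ to stable)
t=1 Δ0: w2=1 w3=1 w1=0 clk=1 w4=1 w0=1
  Δ1: clk:1→0
  (1Δ to stable)
t=2 Δ0: w2=1 w3=1 w1=0 clk=0 w4=1 w0=1
  Δ1: clk:0→1
  (1Δ to stable)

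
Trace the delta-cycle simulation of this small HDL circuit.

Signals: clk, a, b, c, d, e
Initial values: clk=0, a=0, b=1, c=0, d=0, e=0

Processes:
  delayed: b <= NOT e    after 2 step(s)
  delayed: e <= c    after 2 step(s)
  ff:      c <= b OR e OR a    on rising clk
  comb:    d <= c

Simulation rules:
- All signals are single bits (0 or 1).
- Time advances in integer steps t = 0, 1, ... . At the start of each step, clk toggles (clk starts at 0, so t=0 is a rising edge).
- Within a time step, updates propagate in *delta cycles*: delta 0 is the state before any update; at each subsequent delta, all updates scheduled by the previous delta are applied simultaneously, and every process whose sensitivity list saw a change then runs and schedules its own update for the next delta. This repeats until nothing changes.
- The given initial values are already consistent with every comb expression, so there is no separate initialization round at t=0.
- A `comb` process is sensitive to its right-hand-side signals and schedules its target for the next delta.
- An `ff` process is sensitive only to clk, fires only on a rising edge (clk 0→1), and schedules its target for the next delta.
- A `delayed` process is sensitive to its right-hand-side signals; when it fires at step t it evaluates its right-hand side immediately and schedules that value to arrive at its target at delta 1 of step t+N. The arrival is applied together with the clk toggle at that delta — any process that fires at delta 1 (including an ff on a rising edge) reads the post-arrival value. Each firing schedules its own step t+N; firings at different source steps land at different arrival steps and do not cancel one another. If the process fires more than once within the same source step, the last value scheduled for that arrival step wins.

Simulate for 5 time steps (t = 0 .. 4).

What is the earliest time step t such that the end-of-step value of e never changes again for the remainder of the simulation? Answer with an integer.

2

t=0 Δ0: a=0 e=0 d=0 clk=0 c=0 b=1
  Δ1: clk:0→1
  Δ2: c:0→1
  Δ3: d:0→1
  (3Δ to stable)
t=1 Δ0: a=0 e=0 d=1 clk=1 c=1 b=1
  Δ1: clk:1→0
  (1Δ to stable)
t=2 Δ0: a=0 e=0 d=1 clk=0 c=1 b=1
  Δ1: e:0→1, clk:0→1
  (1Δ to stable)
t=3 Δ0: a=0 e=1 d=1 clk=1 c=1 b=1
  Δ1: clk:1→0
  (1Δ to stable)
t=4 Δ0: a=0 e=1 d=1 clk=0 c=1 b=1
  Δ1: clk:0→1, b:1→0
  (1Δ to stable)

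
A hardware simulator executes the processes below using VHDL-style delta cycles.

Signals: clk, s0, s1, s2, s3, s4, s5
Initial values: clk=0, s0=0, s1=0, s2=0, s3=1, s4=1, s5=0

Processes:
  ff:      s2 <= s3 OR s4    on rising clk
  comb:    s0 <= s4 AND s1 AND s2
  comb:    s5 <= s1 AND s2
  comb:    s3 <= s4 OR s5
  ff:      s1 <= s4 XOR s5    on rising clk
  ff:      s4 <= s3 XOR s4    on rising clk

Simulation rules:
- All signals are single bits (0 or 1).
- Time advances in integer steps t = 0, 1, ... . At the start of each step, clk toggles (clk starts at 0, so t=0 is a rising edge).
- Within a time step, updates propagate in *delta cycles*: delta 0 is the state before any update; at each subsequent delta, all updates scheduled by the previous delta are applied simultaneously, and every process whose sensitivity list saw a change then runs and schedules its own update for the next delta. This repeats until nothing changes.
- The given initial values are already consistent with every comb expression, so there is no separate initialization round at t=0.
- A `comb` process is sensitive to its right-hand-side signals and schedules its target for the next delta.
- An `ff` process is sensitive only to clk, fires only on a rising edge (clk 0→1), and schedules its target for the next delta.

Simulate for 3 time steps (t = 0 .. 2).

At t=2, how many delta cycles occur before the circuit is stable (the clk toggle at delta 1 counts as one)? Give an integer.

t=0 Δ0: s1=0 s0=0 s3=1 clk=0 s2=0 s4=1 s5=0
  Δ1: clk:0→1
  Δ2: s1:0→1, s2:0→1, s4:1→0
  Δ3: s3:1→0, s5:0→1
  Δ4: s3:0→1
  (4Δ to stable)
t=1 Δ0: s1=1 s0=0 s3=1 clk=1 s2=1 s4=0 s5=1
  Δ1: clk:1→0
  (1Δ to stable)
t=2 Δ0: s1=1 s0=0 s3=1 clk=0 s2=1 s4=0 s5=1
  Δ1: clk:0→1
  Δ2: s4:0→1
  Δ3: s0:0→1
  (3Δ to stable)

3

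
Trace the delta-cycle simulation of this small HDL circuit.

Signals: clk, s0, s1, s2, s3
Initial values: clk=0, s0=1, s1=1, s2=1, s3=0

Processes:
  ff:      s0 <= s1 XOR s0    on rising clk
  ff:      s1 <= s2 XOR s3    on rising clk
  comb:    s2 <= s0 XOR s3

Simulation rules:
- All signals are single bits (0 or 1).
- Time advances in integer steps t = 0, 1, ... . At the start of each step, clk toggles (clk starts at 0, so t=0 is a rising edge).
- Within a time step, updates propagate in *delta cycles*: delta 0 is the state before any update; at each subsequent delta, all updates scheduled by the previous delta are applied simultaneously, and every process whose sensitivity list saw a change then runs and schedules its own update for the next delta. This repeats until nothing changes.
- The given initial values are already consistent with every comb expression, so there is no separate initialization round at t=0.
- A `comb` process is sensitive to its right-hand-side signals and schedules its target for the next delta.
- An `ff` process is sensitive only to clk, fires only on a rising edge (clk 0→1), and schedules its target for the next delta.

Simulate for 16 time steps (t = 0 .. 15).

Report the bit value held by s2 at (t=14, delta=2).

0

t=0 Δ0: s1=1 clk=0 s0=1 s3=0 s2=1
  Δ1: clk:0→1
  Δ2: s0:1→0
  Δ3: s2:1→0
  (3Δ to stable)
t=1 Δ0: s1=1 clk=1 s0=0 s3=0 s2=0
  Δ1: clk:1→0
  (1Δ to stable)
t=2 Δ0: s1=1 clk=0 s0=0 s3=0 s2=0
  Δ1: clk:0→1
  Δ2: s1:1→0, s0:0→1
  Δ3: s2:0→1
  (3Δ to stable)
t=3 Δ0: s1=0 clk=1 s0=1 s3=0 s2=1
  Δ1: clk:1→0
  (1Δ to stable)
t=4 Δ0: s1=0 clk=0 s0=1 s3=0 s2=1
  Δ1: clk:0→1
  Δ2: s1:0→1
  (2Δ to stable)
t=5 Δ0: s1=1 clk=1 s0=1 s3=0 s2=1
  Δ1: clk:1→0
  (1Δ to stable)
t=6 Δ0: s1=1 clk=0 s0=1 s3=0 s2=1
  Δ1: clk:0→1
  Δ2: s0:1→0
  Δ3: s2:1→0
  (3Δ to stable)
t=7 Δ0: s1=1 clk=1 s0=0 s3=0 s2=0
  Δ1: clk:1→0
  (1Δ to stable)
t=8 Δ0: s1=1 clk=0 s0=0 s3=0 s2=0
  Δ1: clk:0→1
  Δ2: s1:1→0, s0:0→1
  Δ3: s2:0→1
  (3Δ to stable)
t=9 Δ0: s1=0 clk=1 s0=1 s3=0 s2=1
  Δ1: clk:1→0
  (1Δ to stable)
t=10 Δ0: s1=0 clk=0 s0=1 s3=0 s2=1
  Δ1: clk:0→1
  Δ2: s1:0→1
  (2Δ to stable)
t=11 Δ0: s1=1 clk=1 s0=1 s3=0 s2=1
  Δ1: clk:1→0
  (1Δ to stable)
t=12 Δ0: s1=1 clk=0 s0=1 s3=0 s2=1
  Δ1: clk:0→1
  Δ2: s0:1→0
  Δ3: s2:1→0
  (3Δ to stable)
t=13 Δ0: s1=1 clk=1 s0=0 s3=0 s2=0
  Δ1: clk:1→0
  (1Δ to stable)
t=14 Δ0: s1=1 clk=0 s0=0 s3=0 s2=0
  Δ1: clk:0→1
  Δ2: s1:1→0, s0:0→1
  Δ3: s2:0→1
  (3Δ to stable)
t=15 Δ0: s1=0 clk=1 s0=1 s3=0 s2=1
  Δ1: clk:1→0
  (1Δ to stable)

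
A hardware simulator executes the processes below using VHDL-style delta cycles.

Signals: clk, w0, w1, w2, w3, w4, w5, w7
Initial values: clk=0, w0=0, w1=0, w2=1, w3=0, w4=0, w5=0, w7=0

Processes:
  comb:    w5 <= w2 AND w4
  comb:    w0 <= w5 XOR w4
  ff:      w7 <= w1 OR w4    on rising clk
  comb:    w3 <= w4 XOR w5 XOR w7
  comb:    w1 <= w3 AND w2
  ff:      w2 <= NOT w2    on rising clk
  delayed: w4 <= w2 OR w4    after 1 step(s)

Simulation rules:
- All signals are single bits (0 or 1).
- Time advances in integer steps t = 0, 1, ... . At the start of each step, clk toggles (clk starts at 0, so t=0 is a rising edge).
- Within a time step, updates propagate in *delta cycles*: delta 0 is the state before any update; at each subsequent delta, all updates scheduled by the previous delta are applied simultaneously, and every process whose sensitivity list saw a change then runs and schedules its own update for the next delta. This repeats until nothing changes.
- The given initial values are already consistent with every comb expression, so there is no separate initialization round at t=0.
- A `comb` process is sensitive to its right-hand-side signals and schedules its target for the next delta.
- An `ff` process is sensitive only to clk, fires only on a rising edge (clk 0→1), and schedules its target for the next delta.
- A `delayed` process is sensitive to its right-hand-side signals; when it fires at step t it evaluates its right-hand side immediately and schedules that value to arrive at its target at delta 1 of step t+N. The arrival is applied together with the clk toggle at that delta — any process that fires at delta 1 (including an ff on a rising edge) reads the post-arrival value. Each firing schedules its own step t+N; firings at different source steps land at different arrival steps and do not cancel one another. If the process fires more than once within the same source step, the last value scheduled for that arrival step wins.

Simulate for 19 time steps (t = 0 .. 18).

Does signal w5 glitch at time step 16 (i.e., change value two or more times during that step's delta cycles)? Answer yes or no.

[bits: w1,w4,clk,w5,w3,w2,w7,w0]
t=0: Δ0=00000100 Δ1=00100100 Δ2=00100000 | 2Δ
t=1: Δ0=00100000 Δ1=00000000 | 1Δ
t=2: Δ0=00000000 Δ1=00100000 Δ2=00100100 | 2Δ
t=3: Δ0=00100100 Δ1=01000100 Δ2=01011101 Δ3=11010100 Δ4=01010100 | 4Δ
t=4: Δ0=01010100 Δ1=01110100 Δ2=01110010 Δ3=01101010 Δ4=01100011 | 4Δ
t=5: Δ0=01100011 Δ1=01000011 | 1Δ
t=6: Δ0=01000011 Δ1=01100011 Δ2=01100111 Δ3=01110111 Δ4=01111110 Δ5=11111110 | 5Δ
t=7: Δ0=11111110 Δ1=11011110 | 1Δ
t=8: Δ0=11011110 Δ1=11111110 Δ2=11111010 Δ3=01101010 Δ4=01100011 | 4Δ
t=9: Δ0=01100011 Δ1=01000011 | 1Δ
t=10: Δ0=01000011 Δ1=01100011 Δ2=01100111 Δ3=01110111 Δ4=01111110 Δ5=11111110 | 5Δ
t=11: Δ0=11111110 Δ1=11011110 | 1Δ
t=12: Δ0=11011110 Δ1=11111110 Δ2=11111010 Δ3=01101010 Δ4=01100011 | 4Δ
t=13: Δ0=01100011 Δ1=01000011 | 1Δ
t=14: Δ0=01000011 Δ1=01100011 Δ2=01100111 Δ3=01110111 Δ4=01111110 Δ5=11111110 | 5Δ
t=15: Δ0=11111110 Δ1=11011110 | 1Δ
t=16: Δ0=11011110 Δ1=11111110 Δ2=11111010 Δ3=01101010 Δ4=01100011 | 4Δ
t=17: Δ0=01100011 Δ1=01000011 | 1Δ
t=18: Δ0=01000011 Δ1=01100011 Δ2=01100111 Δ3=01110111 Δ4=01111110 Δ5=11111110 | 5Δ

no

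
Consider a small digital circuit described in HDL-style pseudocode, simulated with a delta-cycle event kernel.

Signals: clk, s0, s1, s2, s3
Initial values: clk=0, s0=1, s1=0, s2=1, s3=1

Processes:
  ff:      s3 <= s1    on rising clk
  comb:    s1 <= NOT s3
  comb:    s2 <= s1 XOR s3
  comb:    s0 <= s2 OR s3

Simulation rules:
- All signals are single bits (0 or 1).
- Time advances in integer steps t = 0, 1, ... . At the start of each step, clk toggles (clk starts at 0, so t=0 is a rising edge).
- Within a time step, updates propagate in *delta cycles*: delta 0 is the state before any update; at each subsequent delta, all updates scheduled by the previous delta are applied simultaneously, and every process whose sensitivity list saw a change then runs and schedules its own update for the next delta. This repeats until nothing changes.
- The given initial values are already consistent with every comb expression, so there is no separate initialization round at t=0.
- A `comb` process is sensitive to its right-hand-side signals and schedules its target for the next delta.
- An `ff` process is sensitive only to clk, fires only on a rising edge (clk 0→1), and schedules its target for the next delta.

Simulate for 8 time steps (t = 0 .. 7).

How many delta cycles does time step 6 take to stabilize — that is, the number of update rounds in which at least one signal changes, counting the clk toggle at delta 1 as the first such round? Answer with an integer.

4

t=0 Δ0: s0=1 s2=1 clk=0 s3=1 s1=0
  Δ1: clk:0→1
  Δ2: s3:1→0
  Δ3: s2:1→0, s1:0→1
  Δ4: s0:1→0, s2:0→1
  Δ5: s0:0→1
  (5Δ to stable)
t=1 Δ0: s0=1 s2=1 clk=1 s3=0 s1=1
  Δ1: clk:1→0
  (1Δ to stable)
t=2 Δ0: s0=1 s2=1 clk=0 s3=0 s1=1
  Δ1: clk:0→1
  Δ2: s3:0→1
  Δ3: s2:1→0, s1:1→0
  Δ4: s2:0→1
  (4Δ to stable)
t=3 Δ0: s0=1 s2=1 clk=1 s3=1 s1=0
  Δ1: clk:1→0
  (1Δ to stable)
t=4 Δ0: s0=1 s2=1 clk=0 s3=1 s1=0
  Δ1: clk:0→1
  Δ2: s3:1→0
  Δ3: s2:1→0, s1:0→1
  Δ4: s0:1→0, s2:0→1
  Δ5: s0:0→1
  (5Δ to stable)
t=5 Δ0: s0=1 s2=1 clk=1 s3=0 s1=1
  Δ1: clk:1→0
  (1Δ to stable)
t=6 Δ0: s0=1 s2=1 clk=0 s3=0 s1=1
  Δ1: clk:0→1
  Δ2: s3:0→1
  Δ3: s2:1→0, s1:1→0
  Δ4: s2:0→1
  (4Δ to stable)
t=7 Δ0: s0=1 s2=1 clk=1 s3=1 s1=0
  Δ1: clk:1→0
  (1Δ to stable)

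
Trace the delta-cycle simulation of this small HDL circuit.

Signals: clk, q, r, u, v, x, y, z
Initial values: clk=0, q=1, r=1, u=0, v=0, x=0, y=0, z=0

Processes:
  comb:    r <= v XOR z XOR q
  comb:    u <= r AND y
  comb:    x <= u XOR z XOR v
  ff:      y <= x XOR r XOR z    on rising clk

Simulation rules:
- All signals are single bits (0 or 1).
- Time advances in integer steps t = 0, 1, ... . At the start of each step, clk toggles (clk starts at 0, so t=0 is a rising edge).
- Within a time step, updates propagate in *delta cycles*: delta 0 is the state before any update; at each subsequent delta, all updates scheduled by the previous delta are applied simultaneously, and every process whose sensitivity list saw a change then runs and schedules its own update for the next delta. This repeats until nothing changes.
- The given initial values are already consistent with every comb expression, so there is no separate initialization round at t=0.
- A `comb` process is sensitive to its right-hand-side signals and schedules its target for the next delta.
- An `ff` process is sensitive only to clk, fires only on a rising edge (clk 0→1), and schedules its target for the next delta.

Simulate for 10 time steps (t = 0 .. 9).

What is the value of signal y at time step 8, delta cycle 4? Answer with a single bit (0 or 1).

1

t0.Δ0 v=0 x=0 z=0 y=0 clk=0 r=1 q=1 u=0
t0.Δ1 v=0 x=0 z=0 y=0 clk=1 r=1 q=1 u=0
t0.Δ2 v=0 x=0 z=0 y=1 clk=1 r=1 q=1 u=0
t0.Δ3 v=0 x=0 z=0 y=1 clk=1 r=1 q=1 u=1
t0.Δ4 v=0 x=1 z=0 y=1 clk=1 r=1 q=1 u=1
t1.Δ0 v=0 x=1 z=0 y=1 clk=1 r=1 q=1 u=1
t1.Δ1 v=0 x=1 z=0 y=1 clk=0 r=1 q=1 u=1
t2.Δ0 v=0 x=1 z=0 y=1 clk=0 r=1 q=1 u=1
t2.Δ1 v=0 x=1 z=0 y=1 clk=1 r=1 q=1 u=1
t2.Δ2 v=0 x=1 z=0 y=0 clk=1 r=1 q=1 u=1
t2.Δ3 v=0 x=1 z=0 y=0 clk=1 r=1 q=1 u=0
t2.Δ4 v=0 x=0 z=0 y=0 clk=1 r=1 q=1 u=0
t3.Δ0 v=0 x=0 z=0 y=0 clk=1 r=1 q=1 u=0
t3.Δ1 v=0 x=0 z=0 y=0 clk=0 r=1 q=1 u=0
t4.Δ0 v=0 x=0 z=0 y=0 clk=0 r=1 q=1 u=0
t4.Δ1 v=0 x=0 z=0 y=0 clk=1 r=1 q=1 u=0
t4.Δ2 v=0 x=0 z=0 y=1 clk=1 r=1 q=1 u=0
t4.Δ3 v=0 x=0 z=0 y=1 clk=1 r=1 q=1 u=1
t4.Δ4 v=0 x=1 z=0 y=1 clk=1 r=1 q=1 u=1
t5.Δ0 v=0 x=1 z=0 y=1 clk=1 r=1 q=1 u=1
t5.Δ1 v=0 x=1 z=0 y=1 clk=0 r=1 q=1 u=1
t6.Δ0 v=0 x=1 z=0 y=1 clk=0 r=1 q=1 u=1
t6.Δ1 v=0 x=1 z=0 y=1 clk=1 r=1 q=1 u=1
t6.Δ2 v=0 x=1 z=0 y=0 clk=1 r=1 q=1 u=1
t6.Δ3 v=0 x=1 z=0 y=0 clk=1 r=1 q=1 u=0
t6.Δ4 v=0 x=0 z=0 y=0 clk=1 r=1 q=1 u=0
t7.Δ0 v=0 x=0 z=0 y=0 clk=1 r=1 q=1 u=0
t7.Δ1 v=0 x=0 z=0 y=0 clk=0 r=1 q=1 u=0
t8.Δ0 v=0 x=0 z=0 y=0 clk=0 r=1 q=1 u=0
t8.Δ1 v=0 x=0 z=0 y=0 clk=1 r=1 q=1 u=0
t8.Δ2 v=0 x=0 z=0 y=1 clk=1 r=1 q=1 u=0
t8.Δ3 v=0 x=0 z=0 y=1 clk=1 r=1 q=1 u=1
t8.Δ4 v=0 x=1 z=0 y=1 clk=1 r=1 q=1 u=1
t9.Δ0 v=0 x=1 z=0 y=1 clk=1 r=1 q=1 u=1
t9.Δ1 v=0 x=1 z=0 y=1 clk=0 r=1 q=1 u=1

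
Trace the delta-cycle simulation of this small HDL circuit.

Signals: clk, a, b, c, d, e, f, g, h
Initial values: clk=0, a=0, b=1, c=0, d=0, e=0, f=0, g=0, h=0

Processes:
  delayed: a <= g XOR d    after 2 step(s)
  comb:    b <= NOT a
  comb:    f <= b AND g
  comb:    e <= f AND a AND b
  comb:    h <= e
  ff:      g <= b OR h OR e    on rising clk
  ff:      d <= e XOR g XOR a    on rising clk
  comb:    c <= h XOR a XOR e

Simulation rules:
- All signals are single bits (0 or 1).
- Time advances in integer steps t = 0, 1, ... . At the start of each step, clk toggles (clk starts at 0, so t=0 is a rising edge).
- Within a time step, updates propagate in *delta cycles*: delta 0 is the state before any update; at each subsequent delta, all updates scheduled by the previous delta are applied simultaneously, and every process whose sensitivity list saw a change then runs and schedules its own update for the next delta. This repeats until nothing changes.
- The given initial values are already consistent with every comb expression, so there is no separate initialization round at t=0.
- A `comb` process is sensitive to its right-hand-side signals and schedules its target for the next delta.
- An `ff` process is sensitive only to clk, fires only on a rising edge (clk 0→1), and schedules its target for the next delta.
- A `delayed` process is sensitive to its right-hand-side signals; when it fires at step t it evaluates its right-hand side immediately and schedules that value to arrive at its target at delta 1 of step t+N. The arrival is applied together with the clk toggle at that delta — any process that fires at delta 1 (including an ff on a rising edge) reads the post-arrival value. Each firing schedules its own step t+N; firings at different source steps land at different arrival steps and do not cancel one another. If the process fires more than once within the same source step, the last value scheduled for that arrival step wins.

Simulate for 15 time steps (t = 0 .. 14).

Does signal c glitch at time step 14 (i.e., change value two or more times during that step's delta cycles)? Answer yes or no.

[bits: a,h,b,d,g,e,f,clk,c]
t=0: Δ0=001000000 Δ1=001000010 Δ2=001010010 Δ3=001010110 | 3Δ
t=1: Δ0=001010110 Δ1=001010100 | 1Δ
t=2: Δ0=001010100 Δ1=101010110 Δ2=100011111 Δ3=110010010 Δ4=100010010 Δ5=100010011 | 5Δ
t=3: Δ0=100010011 Δ1=100010001 | 1Δ
t=4: Δ0=100010001 Δ1=100010011 Δ2=100000011 | 2Δ
t=5: Δ0=100000011 Δ1=100000001 | 1Δ
t=6: Δ0=100000001 Δ1=000000011 Δ2=001000010 | 2Δ
t=7: Δ0=001000010 Δ1=001000000 | 1Δ
t=8: Δ0=001000000 Δ1=001000010 Δ2=001010010 Δ3=001010110 | 3Δ
t=9: Δ0=001010110 Δ1=001010100 | 1Δ
t=10: Δ0=001010100 Δ1=101010110 Δ2=100011111 Δ3=110010010 Δ4=100010010 Δ5=100010011 | 5Δ
t=11: Δ0=100010011 Δ1=100010001 | 1Δ
t=12: Δ0=100010001 Δ1=100010011 Δ2=100000011 | 2Δ
t=13: Δ0=100000011 Δ1=100000001 | 1Δ
t=14: Δ0=100000001 Δ1=000000011 Δ2=001000010 | 2Δ

no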